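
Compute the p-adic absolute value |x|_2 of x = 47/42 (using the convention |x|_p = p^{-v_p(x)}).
|47/42|_2 = 2

Step 1 — compute v_2(x) by factoring powers of 2 out of the numerator and denominator: v_2(47/42) = -1. Step 2 — apply |x|_p = p^{-v_p(x)} = 2^{1} = 2.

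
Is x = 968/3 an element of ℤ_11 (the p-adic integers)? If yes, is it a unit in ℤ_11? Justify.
x ∈ ℤ_11 but not a unit; v_11(x) = 2 > 0

ℤ_11 = {x ∈ ℚ_11 : v_11(x) ≥ 0} and ℤ_11^× = {x ∈ ℤ_11 : v_11(x) = 0}. Here v_11(968/3) = v_11(num) − v_11(den) = 2; compare against these criteria.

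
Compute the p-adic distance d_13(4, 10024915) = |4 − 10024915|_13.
d_13(4, 10024915) = 1/371293

Step 1 — x − y = 4 − 10024915 = -10024911. Step 2 — v_13(-10024911) = 5 (factor: -10024911 = −(13^5 · 27); the sign does not affect v_p). Step 3 — |x − y|_13 = 13^{-5} = 1/371293.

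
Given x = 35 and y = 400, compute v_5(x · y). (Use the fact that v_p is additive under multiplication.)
v_5(14000) = 3

v_p(x) = 1 (factor: 35 = 5^1 · 7); v_p(y) = 2 (factor: 400 = 5^2 · 16). Additivity: v_p(xy) = v_p(x) + v_p(y) = 1 + 2 = 3. (Direct check: xy = 14000 = 5^3 · (112).)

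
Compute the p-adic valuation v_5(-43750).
v_5(-43750) = 5

v_5(n) is the largest exponent k such that 5^k divides n. Factor out: -43750 = -5^5 · 14. (Sign doesn't affect v_p.) So v_5(-43750) = 5.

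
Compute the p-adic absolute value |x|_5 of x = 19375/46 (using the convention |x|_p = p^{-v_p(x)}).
|19375/46|_5 = 1/625

Step 1 — compute v_5(x) by factoring powers of 5 out of the numerator and denominator: v_5(19375/46) = 4. Step 2 — apply |x|_p = p^{-v_p(x)} = 5^{-4} = 1/625.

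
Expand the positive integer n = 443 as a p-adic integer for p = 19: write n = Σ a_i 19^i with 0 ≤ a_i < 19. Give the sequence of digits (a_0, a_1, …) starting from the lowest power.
(a_0, a_1, …) = (6, 4, 1)

Repeated division by 19 gives the digits low-to-high: 443 = 6 + 4·19^1 + 1·19^2. Digit sequence: (6, 4, 1).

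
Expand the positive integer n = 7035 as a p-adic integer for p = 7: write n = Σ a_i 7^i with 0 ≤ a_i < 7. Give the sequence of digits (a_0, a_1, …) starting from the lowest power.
(a_0, a_1, …) = (0, 4, 3, 6, 2)

Repeated division by 7 gives the digits low-to-high: 7035 = 4·7^1 + 3·7^2 + 6·7^3 + 2·7^4. Digit sequence: (0, 4, 3, 6, 2).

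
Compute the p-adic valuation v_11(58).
v_11(58) = 0

v_11(n) is the largest exponent k such that 11^k divides n. Factor out: 58 = 11^0 · 58. (Sign doesn't affect v_p.) So v_11(58) = 0.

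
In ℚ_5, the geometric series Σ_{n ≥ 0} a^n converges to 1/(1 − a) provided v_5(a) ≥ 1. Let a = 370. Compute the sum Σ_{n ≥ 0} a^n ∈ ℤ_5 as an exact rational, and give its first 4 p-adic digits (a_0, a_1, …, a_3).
Σ a^n = 1/(1 − a) = -1/369;  first 4 digits = (1, 4, 0, 2)

v_5(a) = 1 ≥ 1, so the series converges in ℤ_5 to 1/(1 − a) = 1/(1 − 370) = -1/369. Expand this rational in ℤ_5: compute digits iteratively via d_i = x_i mod 5, x_{i+1} = (x_i − d_i)/5. The first 4 digits are (1, 4, 0, 2).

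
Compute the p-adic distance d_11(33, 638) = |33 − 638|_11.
d_11(33, 638) = 1/121

Step 1 — x − y = 33 − 638 = -605. Step 2 — v_11(-605) = 2 (factor: -605 = −(11^2 · 5); the sign does not affect v_p). Step 3 — |x − y|_11 = 11^{-2} = 1/121.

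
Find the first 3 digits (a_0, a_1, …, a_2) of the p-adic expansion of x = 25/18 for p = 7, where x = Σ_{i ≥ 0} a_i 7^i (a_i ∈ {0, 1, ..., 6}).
(a_0, …, a_2) = (1, 2, 4)

v_7(25/18) = 0 (numerator and denominator both coprime to 7), so x ∈ ℤ_7^×. Compute digits iteratively via a_i = x_i mod 7, x_{i+1} = (x_i − a_i)/7, with x_0 = x:
  x_0 = 25/18;  a_0 = 1;  x_1 = (x_0 − 1)/7 = 1/18
  x_1 = 1/18;  a_1 = 2;  x_2 = (x_1 − 2)/7 = -5/18
  x_2 = -5/18;  a_2 = 4;  x_3 = (x_2 − 4)/7 = -11/18
Digits: (1, 2, 4).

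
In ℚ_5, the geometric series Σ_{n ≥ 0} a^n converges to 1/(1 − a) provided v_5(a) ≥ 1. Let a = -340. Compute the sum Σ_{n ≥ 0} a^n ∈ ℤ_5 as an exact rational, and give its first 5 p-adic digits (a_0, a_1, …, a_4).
Σ a^n = 1/(1 − a) = 1/341;  first 5 digits = (1, 2, 0, 0, 4)

v_5(a) = 1 ≥ 1, so the series converges in ℤ_5 to 1/(1 − a) = 1/(1 − (-340)) = 1/341. Expand this rational in ℤ_5: compute digits iteratively via d_i = x_i mod 5, x_{i+1} = (x_i − d_i)/5. The first 5 digits are (1, 2, 0, 0, 4).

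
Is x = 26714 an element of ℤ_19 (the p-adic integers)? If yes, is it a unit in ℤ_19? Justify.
x ∈ ℤ_19 but not a unit; v_19(x) = 2 > 0

ℤ_19 = {x ∈ ℚ_19 : v_19(x) ≥ 0} and ℤ_19^× = {x ∈ ℤ_19 : v_19(x) = 0}. Here v_19(26714) = v_19(num) − v_19(den) = 2; compare against these criteria.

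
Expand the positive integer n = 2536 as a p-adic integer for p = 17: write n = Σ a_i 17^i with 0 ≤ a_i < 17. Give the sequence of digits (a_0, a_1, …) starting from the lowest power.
(a_0, a_1, …) = (3, 13, 8)

Repeated division by 17 gives the digits low-to-high: 2536 = 3 + 13·17^1 + 8·17^2. Digit sequence: (3, 13, 8).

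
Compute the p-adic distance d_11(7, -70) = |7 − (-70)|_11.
d_11(7, -70) = 1/11

Step 1 — x − y = 7 − (-70) = 77. Step 2 — v_11(77) = 1 (factor: 77 = (11^1 · 7); the sign does not affect v_p). Step 3 — |x − y|_11 = 11^{-1} = 1/11.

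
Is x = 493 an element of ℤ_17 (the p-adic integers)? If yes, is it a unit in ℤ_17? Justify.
x ∈ ℤ_17 but not a unit; v_17(x) = 1 > 0

ℤ_17 = {x ∈ ℚ_17 : v_17(x) ≥ 0} and ℤ_17^× = {x ∈ ℤ_17 : v_17(x) = 0}. Here v_17(493) = v_17(num) − v_17(den) = 1; compare against these criteria.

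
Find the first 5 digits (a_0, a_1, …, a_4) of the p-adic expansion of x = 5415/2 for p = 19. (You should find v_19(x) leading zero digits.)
(a_0, …, a_4) = (0, 0, 17, 9, 9)

v_19(5415/2) = 2, so a_0 = ... = a_1 = 0. Factor out: x = 19^2 · u with u = 15/2 a unit in ℤ_19. Expand u iteratively via a_{v+i} = u_i mod 19, u_{i+1} = (u_i − a_{v+i})/19:
  u_0 = 15/2;  a_2 = 17;  u_1 = (u_0 − 17)/19 = -1/2
  u_1 = -1/2;  a_3 = 9;  u_2 = (u_1 − 9)/19 = -1/2
  u_2 = -1/2;  a_4 = 9;  u_3 = (u_2 − 9)/19 = -1/2
Digits: (0, 0, 17, 9, 9).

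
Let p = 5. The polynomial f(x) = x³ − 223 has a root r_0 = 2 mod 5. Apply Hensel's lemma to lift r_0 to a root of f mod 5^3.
r_2 = 122 (mod 125)

Hensel: r_{i+1} = r_i − f(r_i)/f′(r_i) mod 5^{i+2}, where f′(x) = 3x². Iterate:
  r_0 = 2 (mod 5)
  r_1 = 22 (mod 25)
  r_2 = 122 (mod 125)
Final: r = 122 with f(r) ≡ 0 mod 5^3.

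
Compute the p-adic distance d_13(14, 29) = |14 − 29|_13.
d_13(14, 29) = 1

Step 1 — x − y = 14 − 29 = -15. Step 2 — v_13(-15) = 0 (factor: -15 = −(13^0 · 15); the sign does not affect v_p). Step 3 — |x − y|_13 = 13^{0} = 1.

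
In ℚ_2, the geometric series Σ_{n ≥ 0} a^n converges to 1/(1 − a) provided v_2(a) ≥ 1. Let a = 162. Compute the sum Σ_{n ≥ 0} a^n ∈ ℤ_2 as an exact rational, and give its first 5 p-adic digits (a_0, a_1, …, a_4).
Σ a^n = 1/(1 − a) = -1/161;  first 5 digits = (1, 1, 1, 1, 1)

v_2(a) = 1 ≥ 1, so the series converges in ℤ_2 to 1/(1 − a) = 1/(1 − 162) = -1/161. Expand this rational in ℤ_2: compute digits iteratively via d_i = x_i mod 2, x_{i+1} = (x_i − d_i)/2. The first 5 digits are (1, 1, 1, 1, 1).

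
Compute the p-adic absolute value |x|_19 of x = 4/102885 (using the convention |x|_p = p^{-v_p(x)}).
|4/102885|_19 = 6859

Step 1 — compute v_19(x) by factoring powers of 19 out of the numerator and denominator: v_19(4/102885) = -3. Step 2 — apply |x|_p = p^{-v_p(x)} = 19^{3} = 6859.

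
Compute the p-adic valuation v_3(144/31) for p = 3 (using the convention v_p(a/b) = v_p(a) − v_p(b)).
v_3(144/31) = 2

Factor powers of 3 from the numerator and denominator of the reduced fraction: 144 = 3^2 · 16 and 31 = 3^0 · 31. Apply v_p(a/b) = v_p(a) − v_p(b): v_3(144/31) = 2 − 0 = 2.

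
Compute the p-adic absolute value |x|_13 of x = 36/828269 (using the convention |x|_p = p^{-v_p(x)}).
|36/828269|_13 = 28561

Step 1 — compute v_13(x) by factoring powers of 13 out of the numerator and denominator: v_13(36/828269) = -4. Step 2 — apply |x|_p = p^{-v_p(x)} = 13^{4} = 28561.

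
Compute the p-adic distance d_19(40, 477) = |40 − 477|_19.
d_19(40, 477) = 1/19

Step 1 — x − y = 40 − 477 = -437. Step 2 — v_19(-437) = 1 (factor: -437 = −(19^1 · 23); the sign does not affect v_p). Step 3 — |x − y|_19 = 19^{-1} = 1/19.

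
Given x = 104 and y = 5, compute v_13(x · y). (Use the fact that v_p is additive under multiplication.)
v_13(520) = 1

v_p(x) = 1 (factor: 104 = 13^1 · 8); v_p(y) = 0 (factor: 5 = 13^0 · 5). Additivity: v_p(xy) = v_p(x) + v_p(y) = 1 + 0 = 1. (Direct check: xy = 520 = 13^1 · (40).)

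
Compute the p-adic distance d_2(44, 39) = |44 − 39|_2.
d_2(44, 39) = 1

Step 1 — x − y = 44 − 39 = 5. Step 2 — v_2(5) = 0 (factor: 5 = (2^0 · 5); the sign does not affect v_p). Step 3 — |x − y|_2 = 2^{0} = 1.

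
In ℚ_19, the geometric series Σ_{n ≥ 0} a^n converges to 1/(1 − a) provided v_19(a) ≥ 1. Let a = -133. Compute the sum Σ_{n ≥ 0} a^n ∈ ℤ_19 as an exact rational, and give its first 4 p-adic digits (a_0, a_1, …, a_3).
Σ a^n = 1/(1 − a) = 1/134;  first 4 digits = (1, 12, 10, 1)

v_19(a) = 1 ≥ 1, so the series converges in ℤ_19 to 1/(1 − a) = 1/(1 − (-133)) = 1/134. Expand this rational in ℤ_19: compute digits iteratively via d_i = x_i mod 19, x_{i+1} = (x_i − d_i)/19. The first 4 digits are (1, 12, 10, 1).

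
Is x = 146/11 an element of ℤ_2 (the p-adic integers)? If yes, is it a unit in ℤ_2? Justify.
x ∈ ℤ_2 but not a unit; v_2(x) = 1 > 0

ℤ_2 = {x ∈ ℚ_2 : v_2(x) ≥ 0} and ℤ_2^× = {x ∈ ℤ_2 : v_2(x) = 0}. Here v_2(146/11) = v_2(num) − v_2(den) = 1; compare against these criteria.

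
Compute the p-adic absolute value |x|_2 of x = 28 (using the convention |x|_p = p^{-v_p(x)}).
|28|_2 = 1/4

Step 1 — compute v_2(x) by factoring powers of 2 out of the numerator and denominator: v_2(28) = 2. Step 2 — apply |x|_p = p^{-v_p(x)} = 2^{-2} = 1/4.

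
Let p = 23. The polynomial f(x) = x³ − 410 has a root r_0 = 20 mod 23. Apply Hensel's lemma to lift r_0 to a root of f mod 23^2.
r_1 = 503 (mod 529)

Hensel: r_{i+1} = r_i − f(r_i)/f′(r_i) mod 23^{i+2}, where f′(x) = 3x². Iterate:
  r_0 = 20 (mod 23)
  r_1 = 503 (mod 529)
Final: r = 503 with f(r) ≡ 0 mod 23^2.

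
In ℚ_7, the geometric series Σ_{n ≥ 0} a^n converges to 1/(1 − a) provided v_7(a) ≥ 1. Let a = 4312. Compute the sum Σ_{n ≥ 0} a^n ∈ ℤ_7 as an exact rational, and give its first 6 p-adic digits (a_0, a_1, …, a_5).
Σ a^n = 1/(1 − a) = -1/4311;  first 6 digits = (1, 0, 4, 5, 3, 0)

v_7(a) = 2 ≥ 1, so the series converges in ℤ_7 to 1/(1 − a) = 1/(1 − 4312) = -1/4311. Expand this rational in ℤ_7: compute digits iteratively via d_i = x_i mod 7, x_{i+1} = (x_i − d_i)/7. The first 6 digits are (1, 0, 4, 5, 3, 0).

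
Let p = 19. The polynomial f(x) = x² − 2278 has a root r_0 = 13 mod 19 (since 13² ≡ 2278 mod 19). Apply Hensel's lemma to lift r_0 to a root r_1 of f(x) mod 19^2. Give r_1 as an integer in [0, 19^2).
r_1 = 108 (mod 361)

Hensel's recurrence: r_{i+1} = r_i − f(r_i)·(f′(r_i))^{-1} mod 19^{i+2}, with f′(x) = 2x. Iterate:
  r_0 = 13 (mod 19)
  r_1 = 108 (mod 361)
Final: r_1 = 108, and one checks f(r_1) ≡ 0 mod 19^2.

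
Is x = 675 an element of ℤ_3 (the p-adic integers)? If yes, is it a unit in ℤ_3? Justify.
x ∈ ℤ_3 but not a unit; v_3(x) = 3 > 0

ℤ_3 = {x ∈ ℚ_3 : v_3(x) ≥ 0} and ℤ_3^× = {x ∈ ℤ_3 : v_3(x) = 0}. Here v_3(675) = v_3(num) − v_3(den) = 3; compare against these criteria.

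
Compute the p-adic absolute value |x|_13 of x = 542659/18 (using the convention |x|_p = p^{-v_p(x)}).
|542659/18|_13 = 1/28561

Step 1 — compute v_13(x) by factoring powers of 13 out of the numerator and denominator: v_13(542659/18) = 4. Step 2 — apply |x|_p = p^{-v_p(x)} = 13^{-4} = 1/28561.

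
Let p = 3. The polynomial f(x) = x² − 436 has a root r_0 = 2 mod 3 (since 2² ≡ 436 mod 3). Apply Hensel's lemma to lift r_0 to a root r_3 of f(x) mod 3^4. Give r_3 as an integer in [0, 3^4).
r_3 = 29 (mod 81)

Hensel's recurrence: r_{i+1} = r_i − f(r_i)·(f′(r_i))^{-1} mod 3^{i+2}, with f′(x) = 2x. Iterate:
  r_0 = 2 (mod 3)
  r_1 = 2 (mod 9)
  r_2 = 2 (mod 27)
  r_3 = 29 (mod 81)
Final: r_3 = 29, and one checks f(r_3) ≡ 0 mod 3^4.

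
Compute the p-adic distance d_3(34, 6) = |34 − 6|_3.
d_3(34, 6) = 1

Step 1 — x − y = 34 − 6 = 28. Step 2 — v_3(28) = 0 (factor: 28 = (3^0 · 28); the sign does not affect v_p). Step 3 — |x − y|_3 = 3^{0} = 1.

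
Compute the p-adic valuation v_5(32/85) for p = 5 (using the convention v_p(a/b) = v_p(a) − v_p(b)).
v_5(32/85) = -1

Factor powers of 5 from the numerator and denominator of the reduced fraction: 32 = 5^0 · 32 and 85 = 5^1 · 17. Apply v_p(a/b) = v_p(a) − v_p(b): v_5(32/85) = 0 − 1 = -1.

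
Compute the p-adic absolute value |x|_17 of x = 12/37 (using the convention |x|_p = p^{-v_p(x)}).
|12/37|_17 = 1

Step 1 — compute v_17(x) by factoring powers of 17 out of the numerator and denominator: v_17(12/37) = 0. Step 2 — apply |x|_p = p^{-v_p(x)} = 17^{0} = 1.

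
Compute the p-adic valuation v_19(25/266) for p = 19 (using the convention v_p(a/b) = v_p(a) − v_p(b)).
v_19(25/266) = -1

Factor powers of 19 from the numerator and denominator of the reduced fraction: 25 = 19^0 · 25 and 266 = 19^1 · 14. Apply v_p(a/b) = v_p(a) − v_p(b): v_19(25/266) = 0 − 1 = -1.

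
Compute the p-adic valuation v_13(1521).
v_13(1521) = 2

v_13(n) is the largest exponent k such that 13^k divides n. Factor out: 1521 = 13^2 · 9. (Sign doesn't affect v_p.) So v_13(1521) = 2.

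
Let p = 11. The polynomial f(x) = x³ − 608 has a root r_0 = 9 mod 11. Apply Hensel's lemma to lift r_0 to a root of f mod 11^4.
r_3 = 14529 (mod 14641)

Hensel: r_{i+1} = r_i − f(r_i)/f′(r_i) mod 11^{i+2}, where f′(x) = 3x². Iterate:
  r_0 = 9 (mod 11)
  r_1 = 9 (mod 121)
  r_2 = 1219 (mod 1331)
  r_3 = 14529 (mod 14641)
Final: r = 14529 with f(r) ≡ 0 mod 11^4.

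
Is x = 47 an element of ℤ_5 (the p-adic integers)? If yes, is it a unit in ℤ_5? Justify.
x ∈ ℤ_5^× (unit); v_5(x) = 0

ℤ_5 = {x ∈ ℚ_5 : v_5(x) ≥ 0} and ℤ_5^× = {x ∈ ℤ_5 : v_5(x) = 0}. Here v_5(47) = v_5(num) − v_5(den) = 0; compare against these criteria.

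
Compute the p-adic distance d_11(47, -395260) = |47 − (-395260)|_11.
d_11(47, -395260) = 1/14641

Step 1 — x − y = 47 − (-395260) = 395307. Step 2 — v_11(395307) = 4 (factor: 395307 = (11^4 · 27); the sign does not affect v_p). Step 3 — |x − y|_11 = 11^{-4} = 1/14641.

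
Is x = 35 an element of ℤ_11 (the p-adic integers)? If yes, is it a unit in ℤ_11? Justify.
x ∈ ℤ_11^× (unit); v_11(x) = 0

ℤ_11 = {x ∈ ℚ_11 : v_11(x) ≥ 0} and ℤ_11^× = {x ∈ ℤ_11 : v_11(x) = 0}. Here v_11(35) = v_11(num) − v_11(den) = 0; compare against these criteria.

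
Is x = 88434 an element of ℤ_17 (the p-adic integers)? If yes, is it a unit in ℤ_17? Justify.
x ∈ ℤ_17 but not a unit; v_17(x) = 3 > 0

ℤ_17 = {x ∈ ℚ_17 : v_17(x) ≥ 0} and ℤ_17^× = {x ∈ ℤ_17 : v_17(x) = 0}. Here v_17(88434) = v_17(num) − v_17(den) = 3; compare against these criteria.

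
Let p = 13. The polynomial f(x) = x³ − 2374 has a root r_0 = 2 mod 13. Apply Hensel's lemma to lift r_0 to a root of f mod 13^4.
r_3 = 24000 (mod 28561)

Hensel: r_{i+1} = r_i − f(r_i)/f′(r_i) mod 13^{i+2}, where f′(x) = 3x². Iterate:
  r_0 = 2 (mod 13)
  r_1 = 2 (mod 169)
  r_2 = 2030 (mod 2197)
  r_3 = 24000 (mod 28561)
Final: r = 24000 with f(r) ≡ 0 mod 13^4.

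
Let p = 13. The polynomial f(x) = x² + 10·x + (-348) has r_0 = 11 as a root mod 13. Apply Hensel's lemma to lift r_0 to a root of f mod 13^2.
r_1 = 115 (mod 169)

Hensel: r_{i+1} = r_i − f(r_i)·(f′(r_i))^{-1} mod 13^{i+2}, f′(x) = 2x + 10. Iterate:
  r_0 = 11 (mod 13)
  r_1 = 115 (mod 169)
Final: r = 115 satisfies f(r) ≡ 0 mod 13^2.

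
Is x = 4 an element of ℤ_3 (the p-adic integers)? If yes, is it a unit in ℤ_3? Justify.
x ∈ ℤ_3^× (unit); v_3(x) = 0

ℤ_3 = {x ∈ ℚ_3 : v_3(x) ≥ 0} and ℤ_3^× = {x ∈ ℤ_3 : v_3(x) = 0}. Here v_3(4) = v_3(num) − v_3(den) = 0; compare against these criteria.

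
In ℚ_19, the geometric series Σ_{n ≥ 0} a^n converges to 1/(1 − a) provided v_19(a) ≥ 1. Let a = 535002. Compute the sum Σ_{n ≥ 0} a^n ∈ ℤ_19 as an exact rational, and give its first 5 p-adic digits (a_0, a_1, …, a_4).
Σ a^n = 1/(1 − a) = -1/535001;  first 5 digits = (1, 0, 0, 2, 4)

v_19(a) = 3 ≥ 1, so the series converges in ℤ_19 to 1/(1 − a) = 1/(1 − 535002) = -1/535001. Expand this rational in ℤ_19: compute digits iteratively via d_i = x_i mod 19, x_{i+1} = (x_i − d_i)/19. The first 5 digits are (1, 0, 0, 2, 4).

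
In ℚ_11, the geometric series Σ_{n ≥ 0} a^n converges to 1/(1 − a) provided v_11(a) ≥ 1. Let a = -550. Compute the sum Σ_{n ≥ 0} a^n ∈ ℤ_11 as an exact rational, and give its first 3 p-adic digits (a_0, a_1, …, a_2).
Σ a^n = 1/(1 − a) = 1/551;  first 3 digits = (1, 5, 9)

v_11(a) = 1 ≥ 1, so the series converges in ℤ_11 to 1/(1 − a) = 1/(1 − (-550)) = 1/551. Expand this rational in ℤ_11: compute digits iteratively via d_i = x_i mod 11, x_{i+1} = (x_i − d_i)/11. The first 3 digits are (1, 5, 9).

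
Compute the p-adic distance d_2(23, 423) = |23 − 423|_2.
d_2(23, 423) = 1/16

Step 1 — x − y = 23 − 423 = -400. Step 2 — v_2(-400) = 4 (factor: -400 = −(2^4 · 25); the sign does not affect v_p). Step 3 — |x − y|_2 = 2^{-4} = 1/16.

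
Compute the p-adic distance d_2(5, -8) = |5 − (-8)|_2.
d_2(5, -8) = 1

Step 1 — x − y = 5 − (-8) = 13. Step 2 — v_2(13) = 0 (factor: 13 = (2^0 · 13); the sign does not affect v_p). Step 3 — |x − y|_2 = 2^{0} = 1.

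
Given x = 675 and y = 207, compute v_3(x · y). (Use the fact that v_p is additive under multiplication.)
v_3(139725) = 5

v_p(x) = 3 (factor: 675 = 3^3 · 25); v_p(y) = 2 (factor: 207 = 3^2 · 23). Additivity: v_p(xy) = v_p(x) + v_p(y) = 3 + 2 = 5. (Direct check: xy = 139725 = 3^5 · (575).)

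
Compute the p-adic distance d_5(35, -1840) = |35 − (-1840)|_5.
d_5(35, -1840) = 1/625

Step 1 — x − y = 35 − (-1840) = 1875. Step 2 — v_5(1875) = 4 (factor: 1875 = (5^4 · 3); the sign does not affect v_p). Step 3 — |x − y|_5 = 5^{-4} = 1/625.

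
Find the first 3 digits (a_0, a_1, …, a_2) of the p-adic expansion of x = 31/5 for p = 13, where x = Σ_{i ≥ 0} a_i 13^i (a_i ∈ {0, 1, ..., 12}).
(a_0, …, a_2) = (1, 3, 5)

v_13(31/5) = 0 (numerator and denominator both coprime to 13), so x ∈ ℤ_13^×. Compute digits iteratively via a_i = x_i mod 13, x_{i+1} = (x_i − a_i)/13, with x_0 = x:
  x_0 = 31/5;  a_0 = 1;  x_1 = (x_0 − 1)/13 = 2/5
  x_1 = 2/5;  a_1 = 3;  x_2 = (x_1 − 3)/13 = -1/5
  x_2 = -1/5;  a_2 = 5;  x_3 = (x_2 − 5)/13 = -2/5
Digits: (1, 3, 5).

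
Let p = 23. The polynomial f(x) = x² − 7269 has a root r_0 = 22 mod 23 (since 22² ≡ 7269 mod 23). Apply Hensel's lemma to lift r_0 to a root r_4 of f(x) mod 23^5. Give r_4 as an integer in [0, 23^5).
r_4 = 4944631 (mod 6436343)

Hensel's recurrence: r_{i+1} = r_i − f(r_i)·(f′(r_i))^{-1} mod 23^{i+2}, with f′(x) = 2x. Iterate:
  r_0 = 22 (mod 23)
  r_1 = 68 (mod 529)
  r_2 = 4829 (mod 12167)
  r_3 = 187334 (mod 279841)
  r_4 = 4944631 (mod 6436343)
Final: r_4 = 4944631, and one checks f(r_4) ≡ 0 mod 23^5.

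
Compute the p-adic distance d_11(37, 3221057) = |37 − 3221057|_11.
d_11(37, 3221057) = 1/161051

Step 1 — x − y = 37 − 3221057 = -3221020. Step 2 — v_11(-3221020) = 5 (factor: -3221020 = −(11^5 · 20); the sign does not affect v_p). Step 3 — |x − y|_11 = 11^{-5} = 1/161051.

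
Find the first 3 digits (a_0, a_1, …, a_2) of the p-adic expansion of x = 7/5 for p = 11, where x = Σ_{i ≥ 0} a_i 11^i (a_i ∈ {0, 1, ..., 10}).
(a_0, …, a_2) = (8, 6, 6)

v_11(7/5) = 0 (numerator and denominator both coprime to 11), so x ∈ ℤ_11^×. Compute digits iteratively via a_i = x_i mod 11, x_{i+1} = (x_i − a_i)/11, with x_0 = x:
  x_0 = 7/5;  a_0 = 8;  x_1 = (x_0 − 8)/11 = -3/5
  x_1 = -3/5;  a_1 = 6;  x_2 = (x_1 − 6)/11 = -3/5
  x_2 = -3/5;  a_2 = 6;  x_3 = (x_2 − 6)/11 = -3/5
Digits: (8, 6, 6).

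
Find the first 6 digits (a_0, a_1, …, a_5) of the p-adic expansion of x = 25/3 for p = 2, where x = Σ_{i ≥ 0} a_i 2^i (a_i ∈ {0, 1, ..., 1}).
(a_0, …, a_5) = (1, 1, 0, 0, 1, 1)

v_2(25/3) = 0 (numerator and denominator both coprime to 2), so x ∈ ℤ_2^×. Compute digits iteratively via a_i = x_i mod 2, x_{i+1} = (x_i − a_i)/2, with x_0 = x:
  x_0 = 25/3;  a_0 = 1;  x_1 = (x_0 − 1)/2 = 11/3
  x_1 = 11/3;  a_1 = 1;  x_2 = (x_1 − 1)/2 = 4/3
  x_2 = 4/3;  a_2 = 0;  x_3 = (x_2 − 0)/2 = 2/3
  x_3 = 2/3;  a_3 = 0;  x_4 = (x_3 − 0)/2 = 1/3
  x_4 = 1/3;  a_4 = 1;  x_5 = (x_4 − 1)/2 = -1/3
  x_5 = -1/3;  a_5 = 1;  x_6 = (x_5 − 1)/2 = -2/3
Digits: (1, 1, 0, 0, 1, 1).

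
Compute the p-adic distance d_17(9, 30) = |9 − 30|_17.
d_17(9, 30) = 1

Step 1 — x − y = 9 − 30 = -21. Step 2 — v_17(-21) = 0 (factor: -21 = −(17^0 · 21); the sign does not affect v_p). Step 3 — |x − y|_17 = 17^{0} = 1.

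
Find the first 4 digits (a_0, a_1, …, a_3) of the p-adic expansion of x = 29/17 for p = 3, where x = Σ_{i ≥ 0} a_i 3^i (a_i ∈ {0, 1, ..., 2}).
(a_0, …, a_3) = (1, 2, 1, 0)

v_3(29/17) = 0 (numerator and denominator both coprime to 3), so x ∈ ℤ_3^×. Compute digits iteratively via a_i = x_i mod 3, x_{i+1} = (x_i − a_i)/3, with x_0 = x:
  x_0 = 29/17;  a_0 = 1;  x_1 = (x_0 − 1)/3 = 4/17
  x_1 = 4/17;  a_1 = 2;  x_2 = (x_1 − 2)/3 = -10/17
  x_2 = -10/17;  a_2 = 1;  x_3 = (x_2 − 1)/3 = -9/17
  x_3 = -9/17;  a_3 = 0;  x_4 = (x_3 − 0)/3 = -3/17
Digits: (1, 2, 1, 0).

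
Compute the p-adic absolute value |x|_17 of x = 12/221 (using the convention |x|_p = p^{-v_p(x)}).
|12/221|_17 = 17

Step 1 — compute v_17(x) by factoring powers of 17 out of the numerator and denominator: v_17(12/221) = -1. Step 2 — apply |x|_p = p^{-v_p(x)} = 17^{1} = 17.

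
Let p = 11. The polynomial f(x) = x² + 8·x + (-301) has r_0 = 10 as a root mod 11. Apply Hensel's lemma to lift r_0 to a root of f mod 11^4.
r_3 = 1583 (mod 14641)

Hensel: r_{i+1} = r_i − f(r_i)·(f′(r_i))^{-1} mod 11^{i+2}, f′(x) = 2x + 8. Iterate:
  r_0 = 10 (mod 11)
  r_1 = 10 (mod 121)
  r_2 = 252 (mod 1331)
  r_3 = 1583 (mod 14641)
Final: r = 1583 satisfies f(r) ≡ 0 mod 11^4.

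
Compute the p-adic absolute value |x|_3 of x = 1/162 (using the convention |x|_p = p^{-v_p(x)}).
|1/162|_3 = 81

Step 1 — compute v_3(x) by factoring powers of 3 out of the numerator and denominator: v_3(1/162) = -4. Step 2 — apply |x|_p = p^{-v_p(x)} = 3^{4} = 81.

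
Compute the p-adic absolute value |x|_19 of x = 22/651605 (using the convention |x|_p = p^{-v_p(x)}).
|22/651605|_19 = 130321

Step 1 — compute v_19(x) by factoring powers of 19 out of the numerator and denominator: v_19(22/651605) = -4. Step 2 — apply |x|_p = p^{-v_p(x)} = 19^{4} = 130321.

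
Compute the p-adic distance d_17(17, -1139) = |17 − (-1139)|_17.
d_17(17, -1139) = 1/289

Step 1 — x − y = 17 − (-1139) = 1156. Step 2 — v_17(1156) = 2 (factor: 1156 = (17^2 · 4); the sign does not affect v_p). Step 3 — |x − y|_17 = 17^{-2} = 1/289.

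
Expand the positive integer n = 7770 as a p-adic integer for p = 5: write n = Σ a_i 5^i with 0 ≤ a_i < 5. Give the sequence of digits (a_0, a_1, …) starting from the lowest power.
(a_0, a_1, …) = (0, 4, 0, 2, 2, 2)

Repeated division by 5 gives the digits low-to-high: 7770 = 4·5^1 + 2·5^3 + 2·5^4 + 2·5^5. Digit sequence: (0, 4, 0, 2, 2, 2).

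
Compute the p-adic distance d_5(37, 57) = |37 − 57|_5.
d_5(37, 57) = 1/5

Step 1 — x − y = 37 − 57 = -20. Step 2 — v_5(-20) = 1 (factor: -20 = −(5^1 · 4); the sign does not affect v_p). Step 3 — |x − y|_5 = 5^{-1} = 1/5.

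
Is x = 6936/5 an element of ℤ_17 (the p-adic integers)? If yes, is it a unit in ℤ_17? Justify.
x ∈ ℤ_17 but not a unit; v_17(x) = 2 > 0

ℤ_17 = {x ∈ ℚ_17 : v_17(x) ≥ 0} and ℤ_17^× = {x ∈ ℤ_17 : v_17(x) = 0}. Here v_17(6936/5) = v_17(num) − v_17(den) = 2; compare against these criteria.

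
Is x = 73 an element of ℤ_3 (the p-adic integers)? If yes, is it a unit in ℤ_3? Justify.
x ∈ ℤ_3^× (unit); v_3(x) = 0

ℤ_3 = {x ∈ ℚ_3 : v_3(x) ≥ 0} and ℤ_3^× = {x ∈ ℤ_3 : v_3(x) = 0}. Here v_3(73) = v_3(num) − v_3(den) = 0; compare against these criteria.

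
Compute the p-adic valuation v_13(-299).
v_13(-299) = 1

v_13(n) is the largest exponent k such that 13^k divides n. Factor out: -299 = -13^1 · 23. (Sign doesn't affect v_p.) So v_13(-299) = 1.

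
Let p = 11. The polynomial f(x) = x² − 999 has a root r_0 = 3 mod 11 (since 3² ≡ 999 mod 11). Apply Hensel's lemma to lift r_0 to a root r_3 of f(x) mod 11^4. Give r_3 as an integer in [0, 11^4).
r_3 = 10937 (mod 14641)

Hensel's recurrence: r_{i+1} = r_i − f(r_i)·(f′(r_i))^{-1} mod 11^{i+2}, with f′(x) = 2x. Iterate:
  r_0 = 3 (mod 11)
  r_1 = 47 (mod 121)
  r_2 = 289 (mod 1331)
  r_3 = 10937 (mod 14641)
Final: r_3 = 10937, and one checks f(r_3) ≡ 0 mod 11^4.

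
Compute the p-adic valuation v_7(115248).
v_7(115248) = 4

v_7(n) is the largest exponent k such that 7^k divides n. Factor out: 115248 = 7^4 · 48. (Sign doesn't affect v_p.) So v_7(115248) = 4.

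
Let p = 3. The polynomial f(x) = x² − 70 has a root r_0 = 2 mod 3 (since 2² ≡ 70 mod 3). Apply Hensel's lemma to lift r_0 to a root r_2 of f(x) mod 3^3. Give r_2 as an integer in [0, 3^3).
r_2 = 23 (mod 27)

Hensel's recurrence: r_{i+1} = r_i − f(r_i)·(f′(r_i))^{-1} mod 3^{i+2}, with f′(x) = 2x. Iterate:
  r_0 = 2 (mod 3)
  r_1 = 5 (mod 9)
  r_2 = 23 (mod 27)
Final: r_2 = 23, and one checks f(r_2) ≡ 0 mod 3^3.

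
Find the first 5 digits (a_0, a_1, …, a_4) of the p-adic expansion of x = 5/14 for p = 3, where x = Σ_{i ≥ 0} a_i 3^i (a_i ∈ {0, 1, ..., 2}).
(a_0, …, a_4) = (1, 0, 1, 2, 2)

v_3(5/14) = 0 (numerator and denominator both coprime to 3), so x ∈ ℤ_3^×. Compute digits iteratively via a_i = x_i mod 3, x_{i+1} = (x_i − a_i)/3, with x_0 = x:
  x_0 = 5/14;  a_0 = 1;  x_1 = (x_0 − 1)/3 = -3/14
  x_1 = -3/14;  a_1 = 0;  x_2 = (x_1 − 0)/3 = -1/14
  x_2 = -1/14;  a_2 = 1;  x_3 = (x_2 − 1)/3 = -5/14
  x_3 = -5/14;  a_3 = 2;  x_4 = (x_3 − 2)/3 = -11/14
  x_4 = -11/14;  a_4 = 2;  x_5 = (x_4 − 2)/3 = -13/14
Digits: (1, 0, 1, 2, 2).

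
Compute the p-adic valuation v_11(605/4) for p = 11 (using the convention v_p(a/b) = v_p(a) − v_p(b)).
v_11(605/4) = 2

Factor powers of 11 from the numerator and denominator of the reduced fraction: 605 = 11^2 · 5 and 4 = 11^0 · 4. Apply v_p(a/b) = v_p(a) − v_p(b): v_11(605/4) = 2 − 0 = 2.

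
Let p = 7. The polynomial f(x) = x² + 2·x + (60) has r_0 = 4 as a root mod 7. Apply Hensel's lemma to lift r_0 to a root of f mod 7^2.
r_1 = 25 (mod 49)

Hensel: r_{i+1} = r_i − f(r_i)·(f′(r_i))^{-1} mod 7^{i+2}, f′(x) = 2x + 2. Iterate:
  r_0 = 4 (mod 7)
  r_1 = 25 (mod 49)
Final: r = 25 satisfies f(r) ≡ 0 mod 7^2.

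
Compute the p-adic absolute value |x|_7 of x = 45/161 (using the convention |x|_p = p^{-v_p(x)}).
|45/161|_7 = 7

Step 1 — compute v_7(x) by factoring powers of 7 out of the numerator and denominator: v_7(45/161) = -1. Step 2 — apply |x|_p = p^{-v_p(x)} = 7^{1} = 7.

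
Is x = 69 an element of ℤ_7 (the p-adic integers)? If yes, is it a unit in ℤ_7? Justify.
x ∈ ℤ_7^× (unit); v_7(x) = 0

ℤ_7 = {x ∈ ℚ_7 : v_7(x) ≥ 0} and ℤ_7^× = {x ∈ ℤ_7 : v_7(x) = 0}. Here v_7(69) = v_7(num) − v_7(den) = 0; compare against these criteria.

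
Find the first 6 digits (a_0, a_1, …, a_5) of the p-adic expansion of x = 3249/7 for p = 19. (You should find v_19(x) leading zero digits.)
(a_0, …, a_5) = (0, 0, 4, 8, 5, 16)

v_19(3249/7) = 2, so a_0 = ... = a_1 = 0. Factor out: x = 19^2 · u with u = 9/7 a unit in ℤ_19. Expand u iteratively via a_{v+i} = u_i mod 19, u_{i+1} = (u_i − a_{v+i})/19:
  u_0 = 9/7;  a_2 = 4;  u_1 = (u_0 − 4)/19 = -1/7
  u_1 = -1/7;  a_3 = 8;  u_2 = (u_1 − 8)/19 = -3/7
  u_2 = -3/7;  a_4 = 5;  u_3 = (u_2 − 5)/19 = -2/7
  u_3 = -2/7;  a_5 = 16;  u_4 = (u_3 − 16)/19 = -6/7
Digits: (0, 0, 4, 8, 5, 16).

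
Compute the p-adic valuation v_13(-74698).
v_13(-74698) = 3

v_13(n) is the largest exponent k such that 13^k divides n. Factor out: -74698 = -13^3 · 34. (Sign doesn't affect v_p.) So v_13(-74698) = 3.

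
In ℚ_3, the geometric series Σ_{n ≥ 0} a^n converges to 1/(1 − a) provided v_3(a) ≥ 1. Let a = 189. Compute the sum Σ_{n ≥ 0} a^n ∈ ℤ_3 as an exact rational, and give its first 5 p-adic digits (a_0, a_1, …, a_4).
Σ a^n = 1/(1 − a) = -1/188;  first 5 digits = (1, 0, 0, 1, 2)

v_3(a) = 3 ≥ 1, so the series converges in ℤ_3 to 1/(1 − a) = 1/(1 − 189) = -1/188. Expand this rational in ℤ_3: compute digits iteratively via d_i = x_i mod 3, x_{i+1} = (x_i − d_i)/3. The first 5 digits are (1, 0, 0, 1, 2).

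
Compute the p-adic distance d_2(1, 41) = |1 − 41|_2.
d_2(1, 41) = 1/8

Step 1 — x − y = 1 − 41 = -40. Step 2 — v_2(-40) = 3 (factor: -40 = −(2^3 · 5); the sign does not affect v_p). Step 3 — |x − y|_2 = 2^{-3} = 1/8.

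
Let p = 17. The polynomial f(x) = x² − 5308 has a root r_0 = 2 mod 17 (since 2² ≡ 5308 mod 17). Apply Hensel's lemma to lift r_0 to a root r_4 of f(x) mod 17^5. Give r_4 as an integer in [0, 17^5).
r_4 = 342926 (mod 1419857)

Hensel's recurrence: r_{i+1} = r_i − f(r_i)·(f′(r_i))^{-1} mod 17^{i+2}, with f′(x) = 2x. Iterate:
  r_0 = 2 (mod 17)
  r_1 = 172 (mod 289)
  r_2 = 3929 (mod 4913)
  r_3 = 8842 (mod 83521)
  r_4 = 342926 (mod 1419857)
Final: r_4 = 342926, and one checks f(r_4) ≡ 0 mod 17^5.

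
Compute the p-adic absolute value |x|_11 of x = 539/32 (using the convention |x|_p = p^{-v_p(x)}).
|539/32|_11 = 1/11

Step 1 — compute v_11(x) by factoring powers of 11 out of the numerator and denominator: v_11(539/32) = 1. Step 2 — apply |x|_p = p^{-v_p(x)} = 11^{-1} = 1/11.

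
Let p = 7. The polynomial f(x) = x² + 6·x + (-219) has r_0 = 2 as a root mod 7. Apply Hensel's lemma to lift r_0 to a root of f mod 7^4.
r_3 = 380 (mod 2401)

Hensel: r_{i+1} = r_i − f(r_i)·(f′(r_i))^{-1} mod 7^{i+2}, f′(x) = 2x + 6. Iterate:
  r_0 = 2 (mod 7)
  r_1 = 37 (mod 49)
  r_2 = 37 (mod 343)
  r_3 = 380 (mod 2401)
Final: r = 380 satisfies f(r) ≡ 0 mod 7^4.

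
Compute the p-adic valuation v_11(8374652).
v_11(8374652) = 5

v_11(n) is the largest exponent k such that 11^k divides n. Factor out: 8374652 = 11^5 · 52. (Sign doesn't affect v_p.) So v_11(8374652) = 5.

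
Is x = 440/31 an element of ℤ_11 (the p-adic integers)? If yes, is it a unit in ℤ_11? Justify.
x ∈ ℤ_11 but not a unit; v_11(x) = 1 > 0

ℤ_11 = {x ∈ ℚ_11 : v_11(x) ≥ 0} and ℤ_11^× = {x ∈ ℤ_11 : v_11(x) = 0}. Here v_11(440/31) = v_11(num) − v_11(den) = 1; compare against these criteria.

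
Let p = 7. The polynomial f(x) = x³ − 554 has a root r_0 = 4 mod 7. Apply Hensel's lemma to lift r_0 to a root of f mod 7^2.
r_1 = 4 (mod 49)

Hensel: r_{i+1} = r_i − f(r_i)/f′(r_i) mod 7^{i+2}, where f′(x) = 3x². Iterate:
  r_0 = 4 (mod 7)
  r_1 = 4 (mod 49)
Final: r = 4 with f(r) ≡ 0 mod 7^2.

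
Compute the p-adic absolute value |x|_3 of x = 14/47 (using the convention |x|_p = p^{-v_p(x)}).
|14/47|_3 = 1

Step 1 — compute v_3(x) by factoring powers of 3 out of the numerator and denominator: v_3(14/47) = 0. Step 2 — apply |x|_p = p^{-v_p(x)} = 3^{0} = 1.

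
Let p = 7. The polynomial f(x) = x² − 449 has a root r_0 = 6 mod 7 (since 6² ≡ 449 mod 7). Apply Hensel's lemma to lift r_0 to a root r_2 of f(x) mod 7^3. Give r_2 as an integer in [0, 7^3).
r_2 = 167 (mod 343)

Hensel's recurrence: r_{i+1} = r_i − f(r_i)·(f′(r_i))^{-1} mod 7^{i+2}, with f′(x) = 2x. Iterate:
  r_0 = 6 (mod 7)
  r_1 = 20 (mod 49)
  r_2 = 167 (mod 343)
Final: r_2 = 167, and one checks f(r_2) ≡ 0 mod 7^3.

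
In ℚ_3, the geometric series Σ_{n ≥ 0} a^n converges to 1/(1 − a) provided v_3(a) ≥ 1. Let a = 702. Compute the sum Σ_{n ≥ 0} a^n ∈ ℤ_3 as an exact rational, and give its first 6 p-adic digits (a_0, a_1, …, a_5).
Σ a^n = 1/(1 − a) = -1/701;  first 6 digits = (1, 0, 0, 2, 2, 2)

v_3(a) = 3 ≥ 1, so the series converges in ℤ_3 to 1/(1 − a) = 1/(1 − 702) = -1/701. Expand this rational in ℤ_3: compute digits iteratively via d_i = x_i mod 3, x_{i+1} = (x_i − d_i)/3. The first 6 digits are (1, 0, 0, 2, 2, 2).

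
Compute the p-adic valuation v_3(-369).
v_3(-369) = 2

v_3(n) is the largest exponent k such that 3^k divides n. Factor out: -369 = -3^2 · 41. (Sign doesn't affect v_p.) So v_3(-369) = 2.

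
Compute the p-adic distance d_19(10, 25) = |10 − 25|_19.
d_19(10, 25) = 1

Step 1 — x − y = 10 − 25 = -15. Step 2 — v_19(-15) = 0 (factor: -15 = −(19^0 · 15); the sign does not affect v_p). Step 3 — |x − y|_19 = 19^{0} = 1.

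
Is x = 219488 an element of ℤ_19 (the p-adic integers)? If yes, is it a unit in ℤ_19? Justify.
x ∈ ℤ_19 but not a unit; v_19(x) = 3 > 0

ℤ_19 = {x ∈ ℚ_19 : v_19(x) ≥ 0} and ℤ_19^× = {x ∈ ℤ_19 : v_19(x) = 0}. Here v_19(219488) = v_19(num) − v_19(den) = 3; compare against these criteria.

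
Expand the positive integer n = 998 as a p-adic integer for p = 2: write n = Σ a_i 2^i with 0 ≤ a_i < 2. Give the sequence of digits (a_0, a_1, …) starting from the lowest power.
(a_0, a_1, …) = (0, 1, 1, 0, 0, 1, 1, 1, 1, 1)

Repeated division by 2 gives the digits low-to-high: 998 = 1·2^1 + 1·2^2 + 1·2^5 + 1·2^6 + 1·2^7 + 1·2^8 + 1·2^9. Digit sequence: (0, 1, 1, 0, 0, 1, 1, 1, 1, 1).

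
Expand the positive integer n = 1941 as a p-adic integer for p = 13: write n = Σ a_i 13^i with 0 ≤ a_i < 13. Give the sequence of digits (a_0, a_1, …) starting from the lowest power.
(a_0, a_1, …) = (4, 6, 11)

Repeated division by 13 gives the digits low-to-high: 1941 = 4 + 6·13^1 + 11·13^2. Digit sequence: (4, 6, 11).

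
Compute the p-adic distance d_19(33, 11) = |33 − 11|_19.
d_19(33, 11) = 1

Step 1 — x − y = 33 − 11 = 22. Step 2 — v_19(22) = 0 (factor: 22 = (19^0 · 22); the sign does not affect v_p). Step 3 — |x − y|_19 = 19^{0} = 1.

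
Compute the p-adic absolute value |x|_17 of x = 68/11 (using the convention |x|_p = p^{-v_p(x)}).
|68/11|_17 = 1/17

Step 1 — compute v_17(x) by factoring powers of 17 out of the numerator and denominator: v_17(68/11) = 1. Step 2 — apply |x|_p = p^{-v_p(x)} = 17^{-1} = 1/17.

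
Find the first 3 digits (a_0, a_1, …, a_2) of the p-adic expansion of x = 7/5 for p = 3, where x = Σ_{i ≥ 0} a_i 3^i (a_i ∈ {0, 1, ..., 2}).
(a_0, …, a_2) = (2, 1, 2)

v_3(7/5) = 0 (numerator and denominator both coprime to 3), so x ∈ ℤ_3^×. Compute digits iteratively via a_i = x_i mod 3, x_{i+1} = (x_i − a_i)/3, with x_0 = x:
  x_0 = 7/5;  a_0 = 2;  x_1 = (x_0 − 2)/3 = -1/5
  x_1 = -1/5;  a_1 = 1;  x_2 = (x_1 − 1)/3 = -2/5
  x_2 = -2/5;  a_2 = 2;  x_3 = (x_2 − 2)/3 = -4/5
Digits: (2, 1, 2).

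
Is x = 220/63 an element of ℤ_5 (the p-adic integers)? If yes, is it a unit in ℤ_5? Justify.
x ∈ ℤ_5 but not a unit; v_5(x) = 1 > 0

ℤ_5 = {x ∈ ℚ_5 : v_5(x) ≥ 0} and ℤ_5^× = {x ∈ ℤ_5 : v_5(x) = 0}. Here v_5(220/63) = v_5(num) − v_5(den) = 1; compare against these criteria.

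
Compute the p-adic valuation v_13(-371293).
v_13(-371293) = 5

v_13(n) is the largest exponent k such that 13^k divides n. Factor out: -371293 = -13^5 · 1. (Sign doesn't affect v_p.) So v_13(-371293) = 5.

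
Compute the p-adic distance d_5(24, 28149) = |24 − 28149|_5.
d_5(24, 28149) = 1/3125

Step 1 — x − y = 24 − 28149 = -28125. Step 2 — v_5(-28125) = 5 (factor: -28125 = −(5^5 · 9); the sign does not affect v_p). Step 3 — |x − y|_5 = 5^{-5} = 1/3125.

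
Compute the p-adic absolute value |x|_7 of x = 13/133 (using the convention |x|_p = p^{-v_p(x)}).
|13/133|_7 = 7

Step 1 — compute v_7(x) by factoring powers of 7 out of the numerator and denominator: v_7(13/133) = -1. Step 2 — apply |x|_p = p^{-v_p(x)} = 7^{1} = 7.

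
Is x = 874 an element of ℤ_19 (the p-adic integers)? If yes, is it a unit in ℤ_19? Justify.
x ∈ ℤ_19 but not a unit; v_19(x) = 1 > 0

ℤ_19 = {x ∈ ℚ_19 : v_19(x) ≥ 0} and ℤ_19^× = {x ∈ ℤ_19 : v_19(x) = 0}. Here v_19(874) = v_19(num) − v_19(den) = 1; compare against these criteria.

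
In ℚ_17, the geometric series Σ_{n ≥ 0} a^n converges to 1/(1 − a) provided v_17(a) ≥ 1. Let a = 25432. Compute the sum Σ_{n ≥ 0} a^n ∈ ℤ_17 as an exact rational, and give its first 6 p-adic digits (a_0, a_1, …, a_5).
Σ a^n = 1/(1 − a) = -1/25431;  first 6 digits = (1, 0, 3, 5, 9, 13)

v_17(a) = 2 ≥ 1, so the series converges in ℤ_17 to 1/(1 − a) = 1/(1 − 25432) = -1/25431. Expand this rational in ℤ_17: compute digits iteratively via d_i = x_i mod 17, x_{i+1} = (x_i − d_i)/17. The first 6 digits are (1, 0, 3, 5, 9, 13).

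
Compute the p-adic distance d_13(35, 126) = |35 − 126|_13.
d_13(35, 126) = 1/13

Step 1 — x − y = 35 − 126 = -91. Step 2 — v_13(-91) = 1 (factor: -91 = −(13^1 · 7); the sign does not affect v_p). Step 3 — |x − y|_13 = 13^{-1} = 1/13.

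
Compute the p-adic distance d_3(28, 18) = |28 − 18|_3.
d_3(28, 18) = 1

Step 1 — x − y = 28 − 18 = 10. Step 2 — v_3(10) = 0 (factor: 10 = (3^0 · 10); the sign does not affect v_p). Step 3 — |x − y|_3 = 3^{0} = 1.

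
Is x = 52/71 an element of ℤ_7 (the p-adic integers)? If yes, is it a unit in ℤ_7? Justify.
x ∈ ℤ_7^× (unit); v_7(x) = 0

ℤ_7 = {x ∈ ℚ_7 : v_7(x) ≥ 0} and ℤ_7^× = {x ∈ ℤ_7 : v_7(x) = 0}. Here v_7(52/71) = v_7(num) − v_7(den) = 0; compare against these criteria.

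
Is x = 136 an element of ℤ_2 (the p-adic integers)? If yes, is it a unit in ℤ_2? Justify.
x ∈ ℤ_2 but not a unit; v_2(x) = 3 > 0

ℤ_2 = {x ∈ ℚ_2 : v_2(x) ≥ 0} and ℤ_2^× = {x ∈ ℤ_2 : v_2(x) = 0}. Here v_2(136) = v_2(num) − v_2(den) = 3; compare against these criteria.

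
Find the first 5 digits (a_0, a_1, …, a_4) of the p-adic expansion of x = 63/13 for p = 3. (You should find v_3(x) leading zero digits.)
(a_0, …, a_4) = (0, 0, 1, 1, 1)

v_3(63/13) = 2, so a_0 = ... = a_1 = 0. Factor out: x = 3^2 · u with u = 7/13 a unit in ℤ_3. Expand u iteratively via a_{v+i} = u_i mod 3, u_{i+1} = (u_i − a_{v+i})/3:
  u_0 = 7/13;  a_2 = 1;  u_1 = (u_0 − 1)/3 = -2/13
  u_1 = -2/13;  a_3 = 1;  u_2 = (u_1 − 1)/3 = -5/13
  u_2 = -5/13;  a_4 = 1;  u_3 = (u_2 − 1)/3 = -6/13
Digits: (0, 0, 1, 1, 1).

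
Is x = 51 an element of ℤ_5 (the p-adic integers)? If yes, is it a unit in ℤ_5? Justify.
x ∈ ℤ_5^× (unit); v_5(x) = 0

ℤ_5 = {x ∈ ℚ_5 : v_5(x) ≥ 0} and ℤ_5^× = {x ∈ ℤ_5 : v_5(x) = 0}. Here v_5(51) = v_5(num) − v_5(den) = 0; compare against these criteria.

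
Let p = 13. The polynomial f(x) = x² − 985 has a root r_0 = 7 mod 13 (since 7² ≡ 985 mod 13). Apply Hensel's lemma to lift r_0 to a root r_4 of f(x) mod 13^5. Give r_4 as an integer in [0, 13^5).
r_4 = 272695 (mod 371293)

Hensel's recurrence: r_{i+1} = r_i − f(r_i)·(f′(r_i))^{-1} mod 13^{i+2}, with f′(x) = 2x. Iterate:
  r_0 = 7 (mod 13)
  r_1 = 98 (mod 169)
  r_2 = 267 (mod 2197)
  r_3 = 15646 (mod 28561)
  r_4 = 272695 (mod 371293)
Final: r_4 = 272695, and one checks f(r_4) ≡ 0 mod 13^5.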